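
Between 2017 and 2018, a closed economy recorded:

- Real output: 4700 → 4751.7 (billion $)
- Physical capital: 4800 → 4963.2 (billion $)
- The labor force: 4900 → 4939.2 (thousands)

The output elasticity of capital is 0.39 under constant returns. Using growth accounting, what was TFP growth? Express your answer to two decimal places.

-0.71%

Real output growth = (4751.7 − 4700) / 4700 = 1.1%.
Physical capital growth = (4963.2 − 4800) / 4800 = 3.4%.
The labor force growth = (4939.2 − 4900) / 4900 = 0.8%.
Labor's share = 1 − 0.39 = 0.61.
Physical capital: 0.39 × 3.4 = 1.326 pp.
The labor force: 0.61 × 0.8 = 0.488 pp.
TFP growth = 1.1 − 1.814 = -0.714%.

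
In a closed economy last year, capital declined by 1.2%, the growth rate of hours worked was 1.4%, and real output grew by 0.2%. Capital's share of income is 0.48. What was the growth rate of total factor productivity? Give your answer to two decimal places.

Total factor productivity grew 0.05%.

Labor's share = 1 − 0.48 = 0.52.
Capital: 0.48 × (-1.2) = -0.576 pp.
Hours worked: 0.52 × 1.4 = 0.728 pp.
TFP growth = 0.2 − 0.152 = 0.048%.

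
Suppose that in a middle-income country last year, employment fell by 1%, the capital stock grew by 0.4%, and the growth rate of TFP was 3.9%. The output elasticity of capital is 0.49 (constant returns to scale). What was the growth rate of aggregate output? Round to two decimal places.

Labor's share = 1 − 0.49 = 0.51.
The capital stock: 0.49 × 0.4 = 0.196 pp.
Employment: 0.51 × (-1) = -0.51 pp.
Output growth = 3.9 + (-0.314) = 3.586%.

3.59%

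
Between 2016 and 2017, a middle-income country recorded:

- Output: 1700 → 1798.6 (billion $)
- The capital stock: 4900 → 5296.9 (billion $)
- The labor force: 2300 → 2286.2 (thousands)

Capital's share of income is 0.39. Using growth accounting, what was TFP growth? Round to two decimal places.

Output growth = (1798.6 − 1700) / 1700 = 5.8%.
The capital stock growth = (5296.9 − 4900) / 4900 = 8.1%.
The labor force growth = (2286.2 − 2300) / 2300 = -0.6%.
Labor's share = 1 − 0.39 = 0.61.
The capital stock: 0.39 × 8.1 = 3.159 pp.
The labor force: 0.61 × (-0.6) = -0.366 pp.
TFP growth = 5.8 − 2.793 = 3.007%.

3.01%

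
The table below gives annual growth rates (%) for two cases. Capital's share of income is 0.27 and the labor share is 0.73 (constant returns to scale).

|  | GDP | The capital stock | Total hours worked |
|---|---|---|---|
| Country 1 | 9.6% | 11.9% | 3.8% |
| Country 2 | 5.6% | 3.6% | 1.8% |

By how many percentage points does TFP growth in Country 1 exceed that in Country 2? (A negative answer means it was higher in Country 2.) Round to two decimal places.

0.30 percentage points

Labor's share = 1 − 0.27 = 0.73.
Country 1: TFP = 9.6 − 3.213 − 2.774 = 3.613%.
Country 2: TFP = 5.6 − 0.972 − 1.314 = 3.314%.
Difference = 3.613 − (3.314) = 0.299 pp.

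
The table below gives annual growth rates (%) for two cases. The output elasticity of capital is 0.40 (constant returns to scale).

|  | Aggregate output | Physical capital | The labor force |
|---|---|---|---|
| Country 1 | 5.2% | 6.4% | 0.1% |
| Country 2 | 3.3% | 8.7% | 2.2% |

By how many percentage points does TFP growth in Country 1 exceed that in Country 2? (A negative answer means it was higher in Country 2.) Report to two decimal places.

4.08 percentage points

Labor's share = 1 − 0.4 = 0.6.
Country 1: TFP = 5.2 − 2.56 − 0.06 = 2.58%.
Country 2: TFP = 3.3 − 3.48 − 1.32 = -1.5%.
Difference = 2.58 − (-1.5) = 4.08 pp.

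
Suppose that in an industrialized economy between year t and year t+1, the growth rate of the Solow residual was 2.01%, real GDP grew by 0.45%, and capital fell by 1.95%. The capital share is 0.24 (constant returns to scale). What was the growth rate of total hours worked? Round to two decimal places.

-1.44%

Labor's share = 1 − 0.24 = 0.76.
gY = gA + 0.24×(-1.95) + 0.76×g.
0.76×g = 0.45 − 2.01 + 0.468 = -1.092.
g = -1.092 / 0.76 = -1.4368%.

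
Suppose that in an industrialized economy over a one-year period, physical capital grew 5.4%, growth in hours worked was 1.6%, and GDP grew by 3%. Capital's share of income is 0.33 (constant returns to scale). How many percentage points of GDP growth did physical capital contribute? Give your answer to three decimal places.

1.782

Contribution = share × growth = 0.33 × 5.4 = 1.782 pp.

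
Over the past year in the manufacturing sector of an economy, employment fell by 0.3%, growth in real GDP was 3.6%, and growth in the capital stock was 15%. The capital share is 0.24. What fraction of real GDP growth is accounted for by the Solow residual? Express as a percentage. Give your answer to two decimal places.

6.33%

Labor's share = 1 − 0.24 = 0.76.
The capital stock: 0.24 × 15 = 3.6 pp.
Employment: 0.76 × (-0.3) = -0.228 pp.
TFP growth = 3.6 − 3.372 = 0.228%.
TFP share of growth = 0.228 / 3.6 × 100 = 6.3333%.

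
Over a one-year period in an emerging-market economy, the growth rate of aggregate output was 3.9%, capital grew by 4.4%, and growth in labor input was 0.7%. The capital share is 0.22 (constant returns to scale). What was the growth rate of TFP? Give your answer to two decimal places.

TFP grew 2.39%.

Labor's share = 1 − 0.22 = 0.78.
Capital: 0.22 × 4.4 = 0.968 pp.
Labor input: 0.78 × 0.7 = 0.546 pp.
TFP growth = 3.9 − 1.514 = 2.386%.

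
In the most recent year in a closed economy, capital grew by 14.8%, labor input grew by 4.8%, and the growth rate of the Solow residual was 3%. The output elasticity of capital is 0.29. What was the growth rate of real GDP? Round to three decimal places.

Labor's share = 1 − 0.29 = 0.71.
Capital: 0.29 × 14.8 = 4.292 pp.
Labor input: 0.71 × 4.8 = 3.408 pp.
Output growth = 3 + 7.7 = 10.7%.

10.700%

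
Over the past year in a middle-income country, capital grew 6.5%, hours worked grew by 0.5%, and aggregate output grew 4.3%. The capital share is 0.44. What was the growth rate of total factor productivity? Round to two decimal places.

1.16%

Labor's share = 1 − 0.44 = 0.56.
Capital: 0.44 × 6.5 = 2.86 pp.
Hours worked: 0.56 × 0.5 = 0.28 pp.
TFP growth = 4.3 − 3.14 = 1.16%.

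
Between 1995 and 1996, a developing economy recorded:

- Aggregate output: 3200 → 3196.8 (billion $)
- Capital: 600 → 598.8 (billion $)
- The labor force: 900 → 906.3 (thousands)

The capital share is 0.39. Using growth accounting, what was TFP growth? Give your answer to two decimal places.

-0.45%

Aggregate output growth = (3196.8 − 3200) / 3200 = -0.1%.
Capital growth = (598.8 − 600) / 600 = -0.2%.
The labor force growth = (906.3 − 900) / 900 = 0.7%.
Labor's share = 1 − 0.39 = 0.61.
Capital: 0.39 × (-0.2) = -0.078 pp.
The labor force: 0.61 × 0.7 = 0.427 pp.
TFP growth = -0.1 − 0.349 = -0.449%.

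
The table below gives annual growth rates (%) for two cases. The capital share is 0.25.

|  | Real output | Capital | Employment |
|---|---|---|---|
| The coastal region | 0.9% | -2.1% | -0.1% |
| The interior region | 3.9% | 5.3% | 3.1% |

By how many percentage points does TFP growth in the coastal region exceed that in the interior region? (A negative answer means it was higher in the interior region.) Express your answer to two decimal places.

Labor's share = 1 − 0.25 = 0.75.
The coastal region: TFP = 0.9 + 0.525 + 0.075 = 1.5%.
The interior region: TFP = 3.9 − 1.325 − 2.325 = 0.25%.
Difference = 1.5 − (0.25) = 1.25 pp.

1.25 percentage points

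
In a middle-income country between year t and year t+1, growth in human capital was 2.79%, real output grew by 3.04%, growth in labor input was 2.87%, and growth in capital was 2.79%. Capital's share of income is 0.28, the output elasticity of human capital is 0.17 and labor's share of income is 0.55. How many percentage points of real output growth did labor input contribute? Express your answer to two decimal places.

1.58 percentage points

Labor's share = 1 − 0.28 − 0.17 = 0.55.
Contribution = share × growth = 0.55 × 2.87 = 1.5785 pp.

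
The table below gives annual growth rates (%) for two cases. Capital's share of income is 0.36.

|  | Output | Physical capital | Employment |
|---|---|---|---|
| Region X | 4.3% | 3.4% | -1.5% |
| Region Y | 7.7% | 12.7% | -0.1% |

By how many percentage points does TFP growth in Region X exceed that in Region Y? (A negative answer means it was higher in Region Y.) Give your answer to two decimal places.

0.84 percentage points

Labor's share = 1 − 0.36 = 0.64.
Region X: TFP = 4.3 − 1.224 + 0.96 = 4.036%.
Region Y: TFP = 7.7 − 4.572 + 0.064 = 3.192%.
Difference = 4.036 − (3.192) = 0.844 pp.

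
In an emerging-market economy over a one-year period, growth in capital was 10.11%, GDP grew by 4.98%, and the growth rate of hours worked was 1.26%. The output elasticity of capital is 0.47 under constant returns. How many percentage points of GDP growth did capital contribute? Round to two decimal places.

Contribution = share × growth = 0.47 × 10.11 = 4.7517 pp.

4.75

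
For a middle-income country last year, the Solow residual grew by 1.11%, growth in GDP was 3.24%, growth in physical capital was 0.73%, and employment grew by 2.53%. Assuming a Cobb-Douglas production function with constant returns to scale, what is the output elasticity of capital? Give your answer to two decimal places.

gY = gA + α·gK + (1−α)·gL, so gY − gA − gL = α(gK − gL).
3.24 − 1.11 − 2.53 = α × (0.73 − 2.53).
-0.4 = -1.8 α, so α = 0.2222.

The output elasticity of capital is 0.22.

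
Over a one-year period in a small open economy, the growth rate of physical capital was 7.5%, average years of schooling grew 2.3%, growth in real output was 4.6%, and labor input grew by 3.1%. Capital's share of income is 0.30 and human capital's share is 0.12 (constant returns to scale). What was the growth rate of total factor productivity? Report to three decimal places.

Total factor productivity grew 0.276%.

Labor's share = 1 − 0.3 − 0.12 = 0.58.
Physical capital: 0.3 × 7.5 = 2.25 pp.
Average years of schooling: 0.12 × 2.3 = 0.276 pp.
Labor input: 0.58 × 3.1 = 1.798 pp.
TFP growth = 4.6 − 4.324 = 0.276%.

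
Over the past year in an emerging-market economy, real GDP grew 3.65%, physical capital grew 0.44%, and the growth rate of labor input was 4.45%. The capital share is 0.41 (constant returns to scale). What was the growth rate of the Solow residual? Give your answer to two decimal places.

Labor's share = 1 − 0.41 = 0.59.
Physical capital: 0.41 × 0.44 = 0.1804 pp.
Labor input: 0.59 × 4.45 = 2.6255 pp.
TFP growth = 3.65 − 2.8059 = 0.8441%.

The Solow residual grew 0.84%.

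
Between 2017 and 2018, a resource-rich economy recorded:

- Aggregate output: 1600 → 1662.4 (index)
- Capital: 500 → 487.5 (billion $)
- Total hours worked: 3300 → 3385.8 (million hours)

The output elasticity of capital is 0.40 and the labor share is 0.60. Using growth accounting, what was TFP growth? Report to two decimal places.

Aggregate output growth = (1662.4 − 1600) / 1600 = 3.9%.
Capital growth = (487.5 − 500) / 500 = -2.5%.
Total hours worked growth = (3385.8 − 3300) / 3300 = 2.6%.
Labor's share = 1 − 0.4 = 0.6.
Capital: 0.4 × (-2.5) = -1 pp.
Total hours worked: 0.6 × 2.6 = 1.56 pp.
TFP growth = 3.9 − 0.56 = 3.34%.

3.34%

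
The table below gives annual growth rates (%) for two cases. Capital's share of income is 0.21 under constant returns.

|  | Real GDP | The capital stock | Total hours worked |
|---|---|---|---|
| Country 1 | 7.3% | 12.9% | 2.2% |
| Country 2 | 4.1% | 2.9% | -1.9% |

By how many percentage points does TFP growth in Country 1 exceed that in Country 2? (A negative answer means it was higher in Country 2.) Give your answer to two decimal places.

-2.14 percentage points

Labor's share = 1 − 0.21 = 0.79.
Country 1: TFP = 7.3 − 2.709 − 1.738 = 2.853%.
Country 2: TFP = 4.1 − 0.609 + 1.501 = 4.992%.
Difference = 2.853 − (4.992) = -2.139 pp.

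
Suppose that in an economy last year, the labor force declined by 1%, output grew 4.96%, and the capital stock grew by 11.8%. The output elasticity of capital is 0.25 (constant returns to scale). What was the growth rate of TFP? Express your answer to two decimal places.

Labor's share = 1 − 0.25 = 0.75.
The capital stock: 0.25 × 11.8 = 2.95 pp.
The labor force: 0.75 × (-1) = -0.75 pp.
TFP growth = 4.96 − 2.2 = 2.76%.

TFP grew 2.76%.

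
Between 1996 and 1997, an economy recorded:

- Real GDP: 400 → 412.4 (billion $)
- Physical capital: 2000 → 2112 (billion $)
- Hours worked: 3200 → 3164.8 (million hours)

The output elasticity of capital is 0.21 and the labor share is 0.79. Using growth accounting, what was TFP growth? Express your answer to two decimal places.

Real GDP growth = (412.4 − 400) / 400 = 3.1%.
Physical capital growth = (2112 − 2000) / 2000 = 5.6%.
Hours worked growth = (3164.8 − 3200) / 3200 = -1.1%.
Labor's share = 1 − 0.21 = 0.79.
Physical capital: 0.21 × 5.6 = 1.176 pp.
Hours worked: 0.79 × (-1.1) = -0.869 pp.
TFP growth = 3.1 − 0.307 = 2.793%.

TFP growth was 2.79%.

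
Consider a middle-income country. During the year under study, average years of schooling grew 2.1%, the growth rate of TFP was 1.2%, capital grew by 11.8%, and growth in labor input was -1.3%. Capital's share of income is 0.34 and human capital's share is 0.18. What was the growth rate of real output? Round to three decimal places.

Labor's share = 1 − 0.34 − 0.18 = 0.48.
Capital: 0.34 × 11.8 = 4.012 pp.
Average years of schooling: 0.18 × 2.1 = 0.378 pp.
Labor input: 0.48 × (-1.3) = -0.624 pp.
Output growth = 1.2 + 3.766 = 4.966%.

4.966%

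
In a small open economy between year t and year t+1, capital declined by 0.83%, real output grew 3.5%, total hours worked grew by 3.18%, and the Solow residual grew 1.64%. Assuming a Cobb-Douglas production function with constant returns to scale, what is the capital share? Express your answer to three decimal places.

The capital share is 0.329.

gY = gA + α·gK + (1−α)·gL, so gY − gA − gL = α(gK − gL).
3.5 − 1.64 − 3.18 = α × (-0.83 − 3.18).
-1.32 = -4.01 α, so α = 0.32918.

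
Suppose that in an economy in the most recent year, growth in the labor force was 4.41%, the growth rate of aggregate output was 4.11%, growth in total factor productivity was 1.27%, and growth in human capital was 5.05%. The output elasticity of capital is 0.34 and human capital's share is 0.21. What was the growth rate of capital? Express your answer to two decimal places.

Labor's share = 1 − 0.34 − 0.21 = 0.45.
gY = gA + 0.21×5.05 + 0.45×4.41 + 0.34×g.
0.34×g = 4.11 − 1.27 − 3.045 = -0.205.
g = -0.205 / 0.34 = -0.6029%.

-0.60%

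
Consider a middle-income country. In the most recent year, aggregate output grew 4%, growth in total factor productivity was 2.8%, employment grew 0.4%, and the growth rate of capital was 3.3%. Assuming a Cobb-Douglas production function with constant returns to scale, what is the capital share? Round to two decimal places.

gY = gA + α·gK + (1−α)·gL, so gY − gA − gL = α(gK − gL).
4 − 2.8 − 0.4 = α × (3.3 − 0.4).
0.8 = 2.9 α, so α = 0.2759.

α = 0.28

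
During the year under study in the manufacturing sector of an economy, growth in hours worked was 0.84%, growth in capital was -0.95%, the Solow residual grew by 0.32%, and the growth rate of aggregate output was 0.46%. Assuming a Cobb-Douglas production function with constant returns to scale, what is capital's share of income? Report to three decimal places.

0.391

gY = gA + α·gK + (1−α)·gL, so gY − gA − gL = α(gK − gL).
0.46 − 0.32 − 0.84 = α × (-0.95 − 0.84).
-0.7 = -1.79 α, so α = 0.39106.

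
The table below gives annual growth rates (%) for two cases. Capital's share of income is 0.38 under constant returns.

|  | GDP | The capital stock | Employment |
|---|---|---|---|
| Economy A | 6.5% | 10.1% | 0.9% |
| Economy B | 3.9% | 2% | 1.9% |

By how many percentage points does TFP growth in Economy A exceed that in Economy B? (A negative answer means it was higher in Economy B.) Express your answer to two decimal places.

0.14 percentage points

Labor's share = 1 − 0.38 = 0.62.
Economy A: TFP = 6.5 − 3.838 − 0.558 = 2.104%.
Economy B: TFP = 3.9 − 0.76 − 1.178 = 1.962%.
Difference = 2.104 − (1.962) = 0.142 pp.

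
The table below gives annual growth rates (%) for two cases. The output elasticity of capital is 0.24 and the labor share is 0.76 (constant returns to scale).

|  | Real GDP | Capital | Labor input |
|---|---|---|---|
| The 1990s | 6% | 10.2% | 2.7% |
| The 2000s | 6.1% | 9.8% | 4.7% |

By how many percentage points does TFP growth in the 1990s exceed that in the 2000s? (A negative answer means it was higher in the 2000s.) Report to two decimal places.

Labor's share = 1 − 0.24 = 0.76.
The 1990s: TFP = 6 − 2.448 − 2.052 = 1.5%.
The 2000s: TFP = 6.1 − 2.352 − 3.572 = 0.176%.
Difference = 1.5 − (0.176) = 1.324 pp.

1.32 percentage points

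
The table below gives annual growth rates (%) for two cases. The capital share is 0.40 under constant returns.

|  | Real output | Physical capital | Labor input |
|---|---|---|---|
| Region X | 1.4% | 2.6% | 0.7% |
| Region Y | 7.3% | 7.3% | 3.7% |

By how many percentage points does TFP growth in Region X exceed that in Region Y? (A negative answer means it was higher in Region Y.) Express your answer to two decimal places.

-2.22 percentage points

Labor's share = 1 − 0.4 = 0.6.
Region X: TFP = 1.4 − 1.04 − 0.42 = -0.06%.
Region Y: TFP = 7.3 − 2.92 − 2.22 = 2.16%.
Difference = -0.06 − (2.16) = -2.22 pp.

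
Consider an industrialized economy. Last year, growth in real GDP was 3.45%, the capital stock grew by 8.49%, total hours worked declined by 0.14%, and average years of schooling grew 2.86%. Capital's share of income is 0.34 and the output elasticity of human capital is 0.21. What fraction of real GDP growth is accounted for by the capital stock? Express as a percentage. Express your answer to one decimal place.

The capital stock contributed 0.34 × 8.49 = 2.8866 pp.
Share of growth = 2.8866 / 3.45 × 100 = 83.67%.

83.7%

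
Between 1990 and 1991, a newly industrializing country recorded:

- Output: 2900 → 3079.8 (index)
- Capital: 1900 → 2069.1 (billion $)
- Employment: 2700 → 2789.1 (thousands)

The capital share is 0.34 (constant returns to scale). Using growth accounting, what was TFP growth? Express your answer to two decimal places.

Output growth = (3079.8 − 2900) / 2900 = 6.2%.
Capital growth = (2069.1 − 1900) / 1900 = 8.9%.
Employment growth = (2789.1 − 2700) / 2700 = 3.3%.
Labor's share = 1 − 0.34 = 0.66.
Capital: 0.34 × 8.9 = 3.026 pp.
Employment: 0.66 × 3.3 = 2.178 pp.
TFP growth = 6.2 − 5.204 = 0.996%.

1.00%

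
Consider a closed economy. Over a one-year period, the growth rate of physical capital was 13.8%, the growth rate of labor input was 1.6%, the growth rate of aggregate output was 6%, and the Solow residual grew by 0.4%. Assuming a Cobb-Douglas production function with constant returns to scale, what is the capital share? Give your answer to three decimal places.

gY = gA + α·gK + (1−α)·gL, so gY − gA − gL = α(gK − gL).
6 − 0.4 − 1.6 = α × (13.8 − 1.6).
4 = 12.2 α, so α = 0.32787.

The capital share is 0.328.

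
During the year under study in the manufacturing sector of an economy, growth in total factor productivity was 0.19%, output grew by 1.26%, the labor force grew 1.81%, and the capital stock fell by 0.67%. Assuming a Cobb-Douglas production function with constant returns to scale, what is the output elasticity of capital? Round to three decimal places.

The output elasticity of capital is 0.298.

gY = gA + α·gK + (1−α)·gL, so gY − gA − gL = α(gK − gL).
1.26 − 0.19 − 1.81 = α × (-0.67 − 1.81).
-0.74 = -2.48 α, so α = 0.29839.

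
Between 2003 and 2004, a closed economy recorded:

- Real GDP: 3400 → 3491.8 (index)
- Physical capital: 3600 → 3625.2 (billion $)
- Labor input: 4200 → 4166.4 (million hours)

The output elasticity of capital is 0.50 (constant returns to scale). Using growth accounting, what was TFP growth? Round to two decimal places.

Real GDP growth = (3491.8 − 3400) / 3400 = 2.7%.
Physical capital growth = (3625.2 − 3600) / 3600 = 0.7%.
Labor input growth = (4166.4 − 4200) / 4200 = -0.8%.
Labor's share = 1 − 0.5 = 0.5.
Physical capital: 0.5 × 0.7 = 0.35 pp.
Labor input: 0.5 × (-0.8) = -0.4 pp.
TFP growth = 2.7 + 0.05 = 2.75%.

TFP grew 2.75%.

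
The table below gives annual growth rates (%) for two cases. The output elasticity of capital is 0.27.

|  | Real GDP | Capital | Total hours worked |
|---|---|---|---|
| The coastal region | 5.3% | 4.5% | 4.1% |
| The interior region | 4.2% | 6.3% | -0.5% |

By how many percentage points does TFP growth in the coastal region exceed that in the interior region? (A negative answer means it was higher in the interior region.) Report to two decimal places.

Labor's share = 1 − 0.27 = 0.73.
The coastal region: TFP = 5.3 − 1.215 − 2.993 = 1.092%.
The interior region: TFP = 4.2 − 1.701 + 0.365 = 2.864%.
Difference = 1.092 − (2.864) = -1.772 pp.

-1.77 percentage points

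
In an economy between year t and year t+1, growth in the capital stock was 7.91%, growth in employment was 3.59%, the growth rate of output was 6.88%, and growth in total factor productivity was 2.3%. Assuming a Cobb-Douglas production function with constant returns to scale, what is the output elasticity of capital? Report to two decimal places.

α = 0.23

gY = gA + α·gK + (1−α)·gL, so gY − gA − gL = α(gK − gL).
6.88 − 2.3 − 3.59 = α × (7.91 − 3.59).
0.99 = 4.32 α, so α = 0.2292.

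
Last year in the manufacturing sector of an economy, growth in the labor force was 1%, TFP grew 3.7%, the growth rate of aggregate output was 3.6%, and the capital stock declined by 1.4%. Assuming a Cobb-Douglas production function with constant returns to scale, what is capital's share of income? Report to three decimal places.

Capital's share of income is 0.458.

gY = gA + α·gK + (1−α)·gL, so gY − gA − gL = α(gK − gL).
3.6 − 3.7 − 1 = α × (-1.4 − 1).
-1.1 = -2.4 α, so α = 0.45833.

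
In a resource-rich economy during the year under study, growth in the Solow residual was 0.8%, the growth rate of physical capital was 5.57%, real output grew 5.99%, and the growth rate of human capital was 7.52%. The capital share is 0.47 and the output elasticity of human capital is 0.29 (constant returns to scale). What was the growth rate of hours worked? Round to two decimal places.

1.63%

Labor's share = 1 − 0.47 − 0.29 = 0.24.
gY = gA + 0.47×5.57 + 0.29×7.52 + 0.24×g.
0.24×g = 5.99 − 0.8 − 4.7987 = 0.3913.
g = 0.3913 / 0.24 = 1.6304%.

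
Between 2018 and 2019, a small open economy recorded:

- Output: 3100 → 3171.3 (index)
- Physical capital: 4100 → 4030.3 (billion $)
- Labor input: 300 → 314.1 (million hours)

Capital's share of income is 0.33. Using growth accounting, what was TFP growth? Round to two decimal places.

-0.29%

Output growth = (3171.3 − 3100) / 3100 = 2.3%.
Physical capital growth = (4030.3 − 4100) / 4100 = -1.7%.
Labor input growth = (314.1 − 300) / 300 = 4.7%.
Labor's share = 1 − 0.33 = 0.67.
Physical capital: 0.33 × (-1.7) = -0.561 pp.
Labor input: 0.67 × 4.7 = 3.149 pp.
TFP growth = 2.3 − 2.588 = -0.288%.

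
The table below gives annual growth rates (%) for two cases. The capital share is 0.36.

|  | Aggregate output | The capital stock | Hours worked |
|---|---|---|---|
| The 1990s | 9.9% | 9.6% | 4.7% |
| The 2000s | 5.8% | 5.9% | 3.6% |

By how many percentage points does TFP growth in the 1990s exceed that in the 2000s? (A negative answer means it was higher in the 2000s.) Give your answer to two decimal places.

2.06 percentage points

Labor's share = 1 − 0.36 = 0.64.
The 1990s: TFP = 9.9 − 3.456 − 3.008 = 3.436%.
The 2000s: TFP = 5.8 − 2.124 − 2.304 = 1.372%.
Difference = 3.436 − (1.372) = 2.064 pp.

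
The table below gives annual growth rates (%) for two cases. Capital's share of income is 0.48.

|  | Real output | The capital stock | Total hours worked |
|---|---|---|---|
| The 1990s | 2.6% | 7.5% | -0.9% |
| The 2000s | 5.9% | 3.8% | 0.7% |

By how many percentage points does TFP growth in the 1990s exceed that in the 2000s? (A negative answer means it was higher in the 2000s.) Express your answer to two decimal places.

-4.24 percentage points

Labor's share = 1 − 0.48 = 0.52.
The 1990s: TFP = 2.6 − 3.6 + 0.468 = -0.532%.
The 2000s: TFP = 5.9 − 1.824 − 0.364 = 3.712%.
Difference = -0.532 − (3.712) = -4.244 pp.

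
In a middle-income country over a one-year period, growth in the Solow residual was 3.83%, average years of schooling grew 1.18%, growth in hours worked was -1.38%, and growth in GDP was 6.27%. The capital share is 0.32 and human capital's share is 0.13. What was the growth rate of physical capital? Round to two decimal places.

Labor's share = 1 − 0.32 − 0.13 = 0.55.
gY = gA + 0.13×1.18 + 0.55×(-1.38) + 0.32×g.
0.32×g = 6.27 − 3.83 + 0.6056 = 3.0456.
g = 3.0456 / 0.32 = 9.5175%.

9.52%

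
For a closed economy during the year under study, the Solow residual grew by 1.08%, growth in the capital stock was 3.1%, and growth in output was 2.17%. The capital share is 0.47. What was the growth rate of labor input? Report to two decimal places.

Labor's share = 1 − 0.47 = 0.53.
gY = gA + 0.47×3.1 + 0.53×g.
0.53×g = 2.17 − 1.08 − 1.457 = -0.367.
g = -0.367 / 0.53 = -0.6925%.

-0.69%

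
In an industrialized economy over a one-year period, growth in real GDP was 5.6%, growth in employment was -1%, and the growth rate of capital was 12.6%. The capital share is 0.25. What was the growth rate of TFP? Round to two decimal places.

Labor's share = 1 − 0.25 = 0.75.
Capital: 0.25 × 12.6 = 3.15 pp.
Employment: 0.75 × (-1) = -0.75 pp.
TFP growth = 5.6 − 2.4 = 3.2%.

TFP grew 3.20%.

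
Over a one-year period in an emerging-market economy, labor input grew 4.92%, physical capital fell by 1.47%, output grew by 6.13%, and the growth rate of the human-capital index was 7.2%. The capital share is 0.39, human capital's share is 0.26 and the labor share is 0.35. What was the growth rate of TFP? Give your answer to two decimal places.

3.11%

Labor's share = 1 − 0.39 − 0.26 = 0.35.
Physical capital: 0.39 × (-1.47) = -0.5733 pp.
The human-capital index: 0.26 × 7.2 = 1.872 pp.
Labor input: 0.35 × 4.92 = 1.722 pp.
TFP growth = 6.13 − 3.0207 = 3.1093%.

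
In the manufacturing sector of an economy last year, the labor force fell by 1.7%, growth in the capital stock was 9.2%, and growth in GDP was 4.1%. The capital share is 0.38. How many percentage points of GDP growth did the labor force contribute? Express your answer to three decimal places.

-1.054 percentage points

Labor's share = 1 − 0.38 = 0.62.
Contribution = share × growth = 0.62 × (-1.7) = -1.054 pp.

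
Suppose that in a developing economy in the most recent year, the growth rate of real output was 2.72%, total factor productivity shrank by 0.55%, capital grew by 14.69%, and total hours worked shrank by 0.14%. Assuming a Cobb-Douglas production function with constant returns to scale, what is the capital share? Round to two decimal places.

gY = gA + α·gK + (1−α)·gL, so gY − gA − gL = α(gK − gL).
2.72 + 0.55 + 0.14 = α × (14.69 − (-0.14)).
3.41 = 14.83 α, so α = 0.2299.

0.23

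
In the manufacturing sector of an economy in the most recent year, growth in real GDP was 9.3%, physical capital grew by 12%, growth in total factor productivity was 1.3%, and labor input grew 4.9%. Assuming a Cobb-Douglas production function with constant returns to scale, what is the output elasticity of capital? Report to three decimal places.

gY = gA + α·gK + (1−α)·gL, so gY − gA − gL = α(gK − gL).
9.3 − 1.3 − 4.9 = α × (12 − 4.9).
3.1 = 7.1 α, so α = 0.43662.

α = 0.437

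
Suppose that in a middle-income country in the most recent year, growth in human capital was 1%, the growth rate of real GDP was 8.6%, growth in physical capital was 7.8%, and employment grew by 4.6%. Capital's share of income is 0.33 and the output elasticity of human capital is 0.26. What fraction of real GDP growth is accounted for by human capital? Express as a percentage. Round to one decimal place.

Human capital contributed 0.26 × 1 = 0.26 pp.
Share of growth = 0.26 / 8.6 × 100 = 3.023%.

Human capital accounted for 3.0% of growth.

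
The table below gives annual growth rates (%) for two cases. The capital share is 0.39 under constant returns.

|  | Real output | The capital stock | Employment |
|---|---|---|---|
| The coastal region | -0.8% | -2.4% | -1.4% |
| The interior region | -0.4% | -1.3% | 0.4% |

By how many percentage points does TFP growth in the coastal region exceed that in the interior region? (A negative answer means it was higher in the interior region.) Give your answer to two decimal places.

1.13 percentage points

Labor's share = 1 − 0.39 = 0.61.
The coastal region: TFP = -0.8 + 0.936 + 0.854 = 0.99%.
The interior region: TFP = -0.4 + 0.507 − 0.244 = -0.137%.
Difference = 0.99 − (-0.137) = 1.127 pp.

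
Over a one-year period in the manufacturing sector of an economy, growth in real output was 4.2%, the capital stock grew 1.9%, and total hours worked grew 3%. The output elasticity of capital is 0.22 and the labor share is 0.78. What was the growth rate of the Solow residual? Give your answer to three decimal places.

1.442%

Labor's share = 1 − 0.22 = 0.78.
The capital stock: 0.22 × 1.9 = 0.418 pp.
Total hours worked: 0.78 × 3 = 2.34 pp.
TFP growth = 4.2 − 2.758 = 1.442%.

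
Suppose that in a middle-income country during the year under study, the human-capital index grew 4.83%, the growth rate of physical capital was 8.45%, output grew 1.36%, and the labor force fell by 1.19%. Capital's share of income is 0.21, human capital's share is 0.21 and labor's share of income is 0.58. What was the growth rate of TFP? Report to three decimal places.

Labor's share = 1 − 0.21 − 0.21 = 0.58.
Physical capital: 0.21 × 8.45 = 1.7745 pp.
The human-capital index: 0.21 × 4.83 = 1.0143 pp.
The labor force: 0.58 × (-1.19) = -0.6902 pp.
TFP growth = 1.36 − 2.0986 = -0.7386%.

-0.739%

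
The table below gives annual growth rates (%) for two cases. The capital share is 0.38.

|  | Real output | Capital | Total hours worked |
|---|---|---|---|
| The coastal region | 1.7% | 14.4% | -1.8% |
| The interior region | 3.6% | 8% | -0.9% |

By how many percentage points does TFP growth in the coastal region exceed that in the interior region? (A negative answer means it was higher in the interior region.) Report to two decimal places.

-3.77 percentage points

Labor's share = 1 − 0.38 = 0.62.
The coastal region: TFP = 1.7 − 5.472 + 1.116 = -2.656%.
The interior region: TFP = 3.6 − 3.04 + 0.558 = 1.118%.
Difference = -2.656 − (1.118) = -3.774 pp.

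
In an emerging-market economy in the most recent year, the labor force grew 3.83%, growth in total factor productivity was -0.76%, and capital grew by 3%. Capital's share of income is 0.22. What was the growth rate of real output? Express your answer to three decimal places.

2.887%

Labor's share = 1 − 0.22 = 0.78.
Capital: 0.22 × 3 = 0.66 pp.
The labor force: 0.78 × 3.83 = 2.9874 pp.
Output growth = -0.76 + 3.6474 = 2.8874%.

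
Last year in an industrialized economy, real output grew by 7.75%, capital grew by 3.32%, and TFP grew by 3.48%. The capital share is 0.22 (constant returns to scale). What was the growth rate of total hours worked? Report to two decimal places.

Labor's share = 1 − 0.22 = 0.78.
gY = gA + 0.22×3.32 + 0.78×g.
0.78×g = 7.75 − 3.48 − 0.7304 = 3.5396.
g = 3.5396 / 0.78 = 4.5379%.

Total hours worked grew 4.54%.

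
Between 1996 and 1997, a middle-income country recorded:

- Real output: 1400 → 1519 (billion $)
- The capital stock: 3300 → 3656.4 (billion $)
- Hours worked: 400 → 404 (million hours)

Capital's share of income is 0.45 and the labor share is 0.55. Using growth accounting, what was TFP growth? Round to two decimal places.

Real output growth = (1519 − 1400) / 1400 = 8.5%.
The capital stock growth = (3656.4 − 3300) / 3300 = 10.8%.
Hours worked growth = (404 − 400) / 400 = 1%.
Labor's share = 1 − 0.45 = 0.55.
The capital stock: 0.45 × 10.8 = 4.86 pp.
Hours worked: 0.55 × 1 = 0.55 pp.
TFP growth = 8.5 − 5.41 = 3.09%.

TFP growth was 3.09%.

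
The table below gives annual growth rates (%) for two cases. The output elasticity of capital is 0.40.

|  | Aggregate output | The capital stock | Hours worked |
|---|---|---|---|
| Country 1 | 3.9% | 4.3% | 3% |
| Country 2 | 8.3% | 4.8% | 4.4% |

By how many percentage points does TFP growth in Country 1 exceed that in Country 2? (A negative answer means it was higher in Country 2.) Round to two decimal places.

Labor's share = 1 − 0.4 = 0.6.
Country 1: TFP = 3.9 − 1.72 − 1.8 = 0.38%.
Country 2: TFP = 8.3 − 1.92 − 2.64 = 3.74%.
Difference = 0.38 − (3.74) = -3.36 pp.

-3.36 percentage points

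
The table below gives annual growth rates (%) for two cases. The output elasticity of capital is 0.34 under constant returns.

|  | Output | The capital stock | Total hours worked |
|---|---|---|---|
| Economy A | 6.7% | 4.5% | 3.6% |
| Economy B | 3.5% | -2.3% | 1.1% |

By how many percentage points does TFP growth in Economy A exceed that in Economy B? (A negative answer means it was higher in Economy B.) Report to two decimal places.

-0.76 percentage points

Labor's share = 1 − 0.34 = 0.66.
Economy A: TFP = 6.7 − 1.53 − 2.376 = 2.794%.
Economy B: TFP = 3.5 + 0.782 − 0.726 = 3.556%.
Difference = 2.794 − (3.556) = -0.762 pp.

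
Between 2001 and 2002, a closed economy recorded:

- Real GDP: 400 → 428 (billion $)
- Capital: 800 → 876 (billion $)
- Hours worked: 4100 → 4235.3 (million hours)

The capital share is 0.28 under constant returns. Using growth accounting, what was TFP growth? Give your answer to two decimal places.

TFP growth was 1.96%.

Real GDP growth = (428 − 400) / 400 = 7%.
Capital growth = (876 − 800) / 800 = 9.5%.
Hours worked growth = (4235.3 − 4100) / 4100 = 3.3%.
Labor's share = 1 − 0.28 = 0.72.
Capital: 0.28 × 9.5 = 2.66 pp.
Hours worked: 0.72 × 3.3 = 2.376 pp.
TFP growth = 7 − 5.036 = 1.964%.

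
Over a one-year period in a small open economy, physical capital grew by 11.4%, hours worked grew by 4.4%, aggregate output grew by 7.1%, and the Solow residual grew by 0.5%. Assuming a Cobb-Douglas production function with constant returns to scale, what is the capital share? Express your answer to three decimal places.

gY = gA + α·gK + (1−α)·gL, so gY − gA − gL = α(gK − gL).
7.1 − 0.5 − 4.4 = α × (11.4 − 4.4).
2.2 = 7 α, so α = 0.31429.

0.314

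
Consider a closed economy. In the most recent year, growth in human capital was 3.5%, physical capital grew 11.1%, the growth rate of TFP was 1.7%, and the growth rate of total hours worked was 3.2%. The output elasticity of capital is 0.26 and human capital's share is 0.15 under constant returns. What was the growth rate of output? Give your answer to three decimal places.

Labor's share = 1 − 0.26 − 0.15 = 0.59.
Physical capital: 0.26 × 11.1 = 2.886 pp.
Human capital: 0.15 × 3.5 = 0.525 pp.
Total hours worked: 0.59 × 3.2 = 1.888 pp.
Output growth = 1.7 + 5.299 = 6.999%.

Output growth was 6.999%.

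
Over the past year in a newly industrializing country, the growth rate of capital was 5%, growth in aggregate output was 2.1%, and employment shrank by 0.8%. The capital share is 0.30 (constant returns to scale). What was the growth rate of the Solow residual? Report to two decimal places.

1.16%

Labor's share = 1 − 0.3 = 0.7.
Capital: 0.3 × 5 = 1.5 pp.
Employment: 0.7 × (-0.8) = -0.56 pp.
TFP growth = 2.1 − 0.94 = 1.16%.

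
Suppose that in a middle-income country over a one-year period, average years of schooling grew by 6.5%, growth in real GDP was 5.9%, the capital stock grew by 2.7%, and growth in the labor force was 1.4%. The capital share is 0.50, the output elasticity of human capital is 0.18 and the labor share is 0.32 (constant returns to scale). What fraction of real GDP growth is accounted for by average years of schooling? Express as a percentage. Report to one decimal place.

19.8%

Average years of schooling contributed 0.18 × 6.5 = 1.17 pp.
Share of growth = 1.17 / 5.9 × 100 = 19.831%.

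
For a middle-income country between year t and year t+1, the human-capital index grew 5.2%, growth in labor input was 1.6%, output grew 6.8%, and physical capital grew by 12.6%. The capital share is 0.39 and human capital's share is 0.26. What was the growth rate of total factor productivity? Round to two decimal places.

Labor's share = 1 − 0.39 − 0.26 = 0.35.
Physical capital: 0.39 × 12.6 = 4.914 pp.
The human-capital index: 0.26 × 5.2 = 1.352 pp.
Labor input: 0.35 × 1.6 = 0.56 pp.
TFP growth = 6.8 − 6.826 = -0.026%.

-0.03%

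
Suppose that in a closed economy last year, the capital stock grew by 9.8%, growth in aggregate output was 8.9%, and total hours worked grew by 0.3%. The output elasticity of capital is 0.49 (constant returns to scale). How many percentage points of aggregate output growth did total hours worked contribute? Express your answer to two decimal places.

Labor's share = 1 − 0.49 = 0.51.
Contribution = share × growth = 0.51 × 0.3 = 0.153 pp.

0.15 pp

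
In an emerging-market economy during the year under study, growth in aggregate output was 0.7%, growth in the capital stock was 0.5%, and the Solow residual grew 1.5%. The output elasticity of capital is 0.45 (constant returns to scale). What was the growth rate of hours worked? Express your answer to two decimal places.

Labor's share = 1 − 0.45 = 0.55.
gY = gA + 0.45×0.5 + 0.55×g.
0.55×g = 0.7 − 1.5 − 0.225 = -1.025.
g = -1.025 / 0.55 = -1.8636%.

-1.86%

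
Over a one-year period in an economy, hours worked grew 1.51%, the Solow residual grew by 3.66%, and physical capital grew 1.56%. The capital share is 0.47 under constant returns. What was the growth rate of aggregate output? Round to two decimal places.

Aggregate output growth was 5.19%.

Labor's share = 1 − 0.47 = 0.53.
Physical capital: 0.47 × 1.56 = 0.7332 pp.
Hours worked: 0.53 × 1.51 = 0.8003 pp.
Output growth = 3.66 + 1.5335 = 5.1935%.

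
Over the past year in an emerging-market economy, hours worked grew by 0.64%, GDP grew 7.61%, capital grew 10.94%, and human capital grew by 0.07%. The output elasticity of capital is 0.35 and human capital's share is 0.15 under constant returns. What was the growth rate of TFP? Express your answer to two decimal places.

Labor's share = 1 − 0.35 − 0.15 = 0.5.
Capital: 0.35 × 10.94 = 3.829 pp.
Human capital: 0.15 × 0.07 = 0.0105 pp.
Hours worked: 0.5 × 0.64 = 0.32 pp.
TFP growth = 7.61 − 4.1595 = 3.4505%.

TFP growth was 3.45%.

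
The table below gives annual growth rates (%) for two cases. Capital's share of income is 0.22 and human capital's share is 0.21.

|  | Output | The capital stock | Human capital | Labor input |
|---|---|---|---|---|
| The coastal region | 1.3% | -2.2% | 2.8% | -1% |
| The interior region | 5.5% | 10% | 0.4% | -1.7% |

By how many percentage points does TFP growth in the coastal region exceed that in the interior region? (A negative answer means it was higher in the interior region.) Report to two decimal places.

Labor's share = 1 − 0.22 − 0.21 = 0.57.
The coastal region: TFP = 1.3 + 0.484 − 0.588 + 0.57 = 1.766%.
The interior region: TFP = 5.5 − 2.2 − 0.084 + 0.969 = 4.185%.
Difference = 1.766 − (4.185) = -2.419 pp.

-2.42 percentage points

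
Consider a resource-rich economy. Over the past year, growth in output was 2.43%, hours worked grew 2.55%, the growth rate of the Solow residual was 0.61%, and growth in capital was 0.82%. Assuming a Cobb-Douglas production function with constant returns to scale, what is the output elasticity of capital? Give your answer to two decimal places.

gY = gA + α·gK + (1−α)·gL, so gY − gA − gL = α(gK − gL).
2.43 − 0.61 − 2.55 = α × (0.82 − 2.55).
-0.73 = -1.73 α, so α = 0.422.

The output elasticity of capital is 0.42.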